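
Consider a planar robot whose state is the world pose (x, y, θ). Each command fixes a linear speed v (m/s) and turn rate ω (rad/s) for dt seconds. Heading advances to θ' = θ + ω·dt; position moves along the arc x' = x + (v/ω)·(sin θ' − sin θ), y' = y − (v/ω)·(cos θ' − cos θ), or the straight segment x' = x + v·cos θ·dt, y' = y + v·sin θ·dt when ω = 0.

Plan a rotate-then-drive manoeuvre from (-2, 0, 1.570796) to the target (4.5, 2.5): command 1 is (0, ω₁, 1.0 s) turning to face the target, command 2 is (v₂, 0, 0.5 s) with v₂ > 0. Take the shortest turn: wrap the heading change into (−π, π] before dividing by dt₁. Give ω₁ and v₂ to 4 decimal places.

heading to target = atan2(2.5−0, 4.5−-2) = 0.3672
Δθ = wrap(0.3672 − 1.5708) = -1.2036; ω₁ = Δθ/dt₁ = -1.2036
distance = √((4.5−-2)² + (2.5−0)²) = 6.9642; v₂ = distance/dt₂ = 13.9284

ω₁ = -1.2036, v₂ = 13.9284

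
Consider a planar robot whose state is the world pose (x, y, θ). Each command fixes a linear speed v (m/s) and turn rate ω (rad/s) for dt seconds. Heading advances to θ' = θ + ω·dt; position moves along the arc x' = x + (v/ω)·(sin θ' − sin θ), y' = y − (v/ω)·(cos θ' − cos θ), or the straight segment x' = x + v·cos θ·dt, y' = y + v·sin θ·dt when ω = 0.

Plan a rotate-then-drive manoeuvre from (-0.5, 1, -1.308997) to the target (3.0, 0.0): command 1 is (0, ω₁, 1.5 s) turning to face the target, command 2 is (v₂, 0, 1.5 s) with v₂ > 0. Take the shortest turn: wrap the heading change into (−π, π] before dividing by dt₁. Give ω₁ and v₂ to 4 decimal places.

ω₁ = 0.6871, v₂ = 2.4267

heading to target = atan2(0−1, 3−-0.5) = -0.2783
Δθ = wrap(-0.2783 − -1.3090) = 1.0307; ω₁ = Δθ/dt₁ = 0.6871
distance = √((3−-0.5)² + (0−1)²) = 3.6401; v₂ = distance/dt₂ = 2.4267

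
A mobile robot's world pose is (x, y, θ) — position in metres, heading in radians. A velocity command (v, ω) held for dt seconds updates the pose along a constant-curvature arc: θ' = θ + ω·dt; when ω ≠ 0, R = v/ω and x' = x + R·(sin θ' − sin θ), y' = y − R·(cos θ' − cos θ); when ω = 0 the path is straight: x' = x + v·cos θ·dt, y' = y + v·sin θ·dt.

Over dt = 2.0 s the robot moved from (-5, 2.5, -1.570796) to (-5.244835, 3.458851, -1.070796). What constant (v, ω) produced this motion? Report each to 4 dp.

v = -0.5000, ω = 0.2500

Δθ = -1.070796 − -1.570796 = 0.500000
ω = Δθ/dt = 0.500000/2.0 = 0.2500
R = −Δy/(cos θ' − cos θ) = -2.0000
v = R·ω = -2.0000·0.2500 = -0.5000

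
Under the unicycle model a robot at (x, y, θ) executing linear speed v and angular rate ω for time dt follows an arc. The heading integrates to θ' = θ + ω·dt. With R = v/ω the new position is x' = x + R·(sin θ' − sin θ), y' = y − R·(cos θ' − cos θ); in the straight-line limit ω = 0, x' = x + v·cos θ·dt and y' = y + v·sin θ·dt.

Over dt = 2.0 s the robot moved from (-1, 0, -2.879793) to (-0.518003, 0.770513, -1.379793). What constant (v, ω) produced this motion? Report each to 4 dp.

v = -0.5000, ω = 0.7500

Δθ = -1.379793 − -2.879793 = 1.500000
ω = Δθ/dt = 1.500000/2.0 = 0.7500
R = −Δy/(cos θ' − cos θ) = -0.6667
v = R·ω = -0.6667·0.7500 = -0.5000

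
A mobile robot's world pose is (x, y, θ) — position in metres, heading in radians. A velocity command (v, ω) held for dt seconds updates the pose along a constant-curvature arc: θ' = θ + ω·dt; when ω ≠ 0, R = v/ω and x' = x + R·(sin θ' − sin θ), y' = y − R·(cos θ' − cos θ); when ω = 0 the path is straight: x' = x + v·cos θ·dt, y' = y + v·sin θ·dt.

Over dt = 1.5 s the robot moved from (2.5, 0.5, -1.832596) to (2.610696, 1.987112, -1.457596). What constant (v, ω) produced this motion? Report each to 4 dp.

v = -1.0000, ω = 0.2500

Δθ = -1.457596 − -1.832596 = 0.375000
ω = Δθ/dt = 0.375000/1.5 = 0.2500
R = −Δy/(cos θ' − cos θ) = -4.0000
v = R·ω = -4.0000·0.2500 = -1.0000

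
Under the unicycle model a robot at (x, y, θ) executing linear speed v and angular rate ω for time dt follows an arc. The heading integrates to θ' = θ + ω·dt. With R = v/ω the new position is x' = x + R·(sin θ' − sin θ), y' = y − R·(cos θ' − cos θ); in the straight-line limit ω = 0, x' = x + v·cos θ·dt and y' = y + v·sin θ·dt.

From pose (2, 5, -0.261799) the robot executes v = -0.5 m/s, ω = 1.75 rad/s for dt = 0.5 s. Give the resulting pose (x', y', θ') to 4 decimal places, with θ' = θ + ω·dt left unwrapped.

θ' = -0.2618 + 1.75·0.5 = 0.6132
R = v/ω = -0.5/1.75 = -0.2857
x' = 2 + -0.2857·(sin 0.6132 − sin -0.2618) = 1.7616
y' = 5 − -0.2857·(cos 0.6132 − cos -0.2618) = 4.9577

(1.7616, 4.9577, 0.6132)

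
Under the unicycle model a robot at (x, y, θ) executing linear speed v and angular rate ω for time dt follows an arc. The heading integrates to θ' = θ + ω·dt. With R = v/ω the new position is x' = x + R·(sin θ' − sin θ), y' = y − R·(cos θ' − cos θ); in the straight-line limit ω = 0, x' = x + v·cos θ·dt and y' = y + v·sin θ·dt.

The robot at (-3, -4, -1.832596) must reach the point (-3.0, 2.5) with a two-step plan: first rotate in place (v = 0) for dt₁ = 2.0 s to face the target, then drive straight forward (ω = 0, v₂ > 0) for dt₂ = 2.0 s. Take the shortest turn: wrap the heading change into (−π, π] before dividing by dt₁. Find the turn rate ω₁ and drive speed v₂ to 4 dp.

heading to target = atan2(2.5−-4, -3−-3) = 1.5708
Δθ = wrap(1.5708 − -1.8326) = -2.8798; ω₁ = Δθ/dt₁ = -1.4399
distance = √((-3−-3)² + (2.5−-4)²) = 6.5000; v₂ = distance/dt₂ = 3.2500

ω₁ = -1.4399, v₂ = 3.2500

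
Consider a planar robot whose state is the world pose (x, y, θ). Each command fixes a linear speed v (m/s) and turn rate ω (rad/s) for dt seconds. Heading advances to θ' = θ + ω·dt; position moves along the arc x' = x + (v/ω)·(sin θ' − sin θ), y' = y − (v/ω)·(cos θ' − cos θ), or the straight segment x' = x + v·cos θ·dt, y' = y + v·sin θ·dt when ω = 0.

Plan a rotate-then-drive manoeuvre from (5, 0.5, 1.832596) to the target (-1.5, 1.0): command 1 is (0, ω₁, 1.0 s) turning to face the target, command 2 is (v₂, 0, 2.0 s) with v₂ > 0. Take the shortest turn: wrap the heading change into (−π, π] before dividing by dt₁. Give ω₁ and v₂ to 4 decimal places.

heading to target = atan2(1−0.5, -1.5−5) = 3.0648
Δθ = wrap(3.0648 − 1.8326) = 1.2322; ω₁ = Δθ/dt₁ = 1.2322
distance = √((-1.5−5)² + (1−0.5)²) = 6.5192; v₂ = distance/dt₂ = 3.2596

ω₁ = 1.2322, v₂ = 3.2596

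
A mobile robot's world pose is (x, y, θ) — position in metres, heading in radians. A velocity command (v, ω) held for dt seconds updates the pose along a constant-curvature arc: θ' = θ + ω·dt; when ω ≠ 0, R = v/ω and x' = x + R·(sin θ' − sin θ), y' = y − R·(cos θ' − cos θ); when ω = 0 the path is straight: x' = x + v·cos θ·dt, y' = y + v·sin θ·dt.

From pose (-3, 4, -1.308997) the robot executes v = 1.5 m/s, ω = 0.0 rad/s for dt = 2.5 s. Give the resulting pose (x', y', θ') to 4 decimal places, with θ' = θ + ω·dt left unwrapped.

(-2.0294, 0.3778, -1.3090)

θ' = -1.3090 + 0.0·2.5 = -1.3090
ω = 0 → straight: x' = -3 + 1.5·cos(-1.3090)·2.5 = -2.0294
y' = 4 + 1.5·sin(-1.3090)·2.5 = 0.3778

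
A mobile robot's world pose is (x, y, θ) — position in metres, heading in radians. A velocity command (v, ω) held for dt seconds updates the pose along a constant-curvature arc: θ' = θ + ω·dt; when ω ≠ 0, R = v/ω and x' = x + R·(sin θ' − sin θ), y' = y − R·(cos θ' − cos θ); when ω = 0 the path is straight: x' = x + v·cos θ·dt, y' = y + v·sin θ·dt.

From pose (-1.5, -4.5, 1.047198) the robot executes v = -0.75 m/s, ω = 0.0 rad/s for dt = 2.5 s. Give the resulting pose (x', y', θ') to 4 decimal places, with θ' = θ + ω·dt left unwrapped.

θ' = 1.0472 + 0.0·2.5 = 1.0472
ω = 0 → straight: x' = -1.5 + -0.75·cos(1.0472)·2.5 = -2.4375
y' = -4.5 + -0.75·sin(1.0472)·2.5 = -6.1238

(-2.4375, -6.1238, 1.0472)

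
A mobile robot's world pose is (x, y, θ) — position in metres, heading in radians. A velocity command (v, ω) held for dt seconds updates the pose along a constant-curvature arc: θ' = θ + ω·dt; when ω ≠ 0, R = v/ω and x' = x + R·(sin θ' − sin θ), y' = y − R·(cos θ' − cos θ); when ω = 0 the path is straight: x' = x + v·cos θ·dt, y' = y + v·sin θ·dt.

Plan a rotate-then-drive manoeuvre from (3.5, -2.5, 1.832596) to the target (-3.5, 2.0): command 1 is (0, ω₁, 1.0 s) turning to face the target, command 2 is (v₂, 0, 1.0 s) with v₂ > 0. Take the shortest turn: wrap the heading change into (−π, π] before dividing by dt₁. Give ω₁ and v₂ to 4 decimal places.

ω₁ = 0.7377, v₂ = 8.3217

heading to target = atan2(2−-2.5, -3.5−3.5) = 2.5703
Δθ = wrap(2.5703 − 1.8326) = 0.7377; ω₁ = Δθ/dt₁ = 0.7377
distance = √((-3.5−3.5)² + (2−-2.5)²) = 8.3217; v₂ = distance/dt₂ = 8.3217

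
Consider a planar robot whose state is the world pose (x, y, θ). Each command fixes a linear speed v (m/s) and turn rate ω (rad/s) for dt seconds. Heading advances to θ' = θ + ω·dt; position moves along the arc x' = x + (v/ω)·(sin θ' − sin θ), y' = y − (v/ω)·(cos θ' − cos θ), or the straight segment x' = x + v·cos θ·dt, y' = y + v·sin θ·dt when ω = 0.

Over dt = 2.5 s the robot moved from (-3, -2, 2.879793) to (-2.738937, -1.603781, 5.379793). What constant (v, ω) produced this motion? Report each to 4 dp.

v = -0.2500, ω = 1.0000

Δθ = 5.379793 − 2.879793 = 2.500000
ω = Δθ/dt = 2.500000/2.5 = 1.0000
R = −Δy/(cos θ' − cos θ) = -0.2500
v = R·ω = -0.2500·1.0000 = -0.2500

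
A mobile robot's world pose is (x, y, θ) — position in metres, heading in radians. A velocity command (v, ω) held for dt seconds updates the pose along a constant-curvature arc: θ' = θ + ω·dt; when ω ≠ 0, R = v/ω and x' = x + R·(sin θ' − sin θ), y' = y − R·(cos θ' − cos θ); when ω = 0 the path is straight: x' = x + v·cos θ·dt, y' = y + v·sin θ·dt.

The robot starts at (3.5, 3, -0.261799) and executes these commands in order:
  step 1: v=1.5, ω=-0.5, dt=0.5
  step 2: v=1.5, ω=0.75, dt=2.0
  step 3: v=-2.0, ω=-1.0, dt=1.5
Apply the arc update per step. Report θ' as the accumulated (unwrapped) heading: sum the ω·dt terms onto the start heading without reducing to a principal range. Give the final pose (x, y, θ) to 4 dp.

step 1: θ'=-0.5118 (R=-3.0000) → pose (4.1928, 2.7178, -0.5118)
step 2: θ'=0.9882 (R=2.0000) → pose (6.8424, 3.3612, 0.9882)
step 3: θ'=-0.5118 (R=2.0000) → pose (4.1928, 2.7178, -0.5118)

(4.1928, 2.7178, -0.5118)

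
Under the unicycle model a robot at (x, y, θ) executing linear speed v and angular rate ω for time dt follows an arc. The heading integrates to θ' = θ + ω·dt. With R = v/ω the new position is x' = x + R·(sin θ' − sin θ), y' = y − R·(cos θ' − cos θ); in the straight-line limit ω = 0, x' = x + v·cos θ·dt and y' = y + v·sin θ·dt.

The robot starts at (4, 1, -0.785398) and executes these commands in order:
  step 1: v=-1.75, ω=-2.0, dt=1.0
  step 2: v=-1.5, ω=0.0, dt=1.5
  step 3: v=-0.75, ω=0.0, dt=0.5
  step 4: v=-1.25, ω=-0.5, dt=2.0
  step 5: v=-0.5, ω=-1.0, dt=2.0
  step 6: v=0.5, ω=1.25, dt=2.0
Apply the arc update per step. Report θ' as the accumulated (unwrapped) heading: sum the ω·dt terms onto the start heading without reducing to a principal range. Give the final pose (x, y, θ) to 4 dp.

(8.9512, 2.9187, -3.2854)

step 1: θ'=-2.7854 (R=0.8750) → pose (4.3136, 2.4388, -2.7854)
step 2: θ'=-2.7854 (straight) → pose (6.4224, 3.2234, -2.7854)
step 3: θ'=-2.7854 (straight) → pose (6.7738, 3.3542, -2.7854)
step 4: θ'=-3.7854 (R=2.5000) → pose (9.1462, 3.0106, -3.7854)
step 5: θ'=-5.7854 (R=0.5000) → pose (9.0848, 2.1714, -5.7854)
step 6: θ'=-3.2854 (R=0.4000) → pose (8.9512, 2.9187, -3.2854)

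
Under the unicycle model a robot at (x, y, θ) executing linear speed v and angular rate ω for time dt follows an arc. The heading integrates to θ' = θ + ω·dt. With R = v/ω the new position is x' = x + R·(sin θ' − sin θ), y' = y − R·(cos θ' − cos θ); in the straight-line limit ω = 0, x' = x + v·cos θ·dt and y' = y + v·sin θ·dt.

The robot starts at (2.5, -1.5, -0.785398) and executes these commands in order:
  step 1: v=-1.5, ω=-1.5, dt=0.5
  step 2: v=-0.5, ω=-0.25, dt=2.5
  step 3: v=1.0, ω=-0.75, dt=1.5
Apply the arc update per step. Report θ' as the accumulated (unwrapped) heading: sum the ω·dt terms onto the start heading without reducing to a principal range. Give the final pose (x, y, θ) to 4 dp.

(1.2449, -0.2236, -3.2854)

step 1: θ'=-1.5354 (R=1.0000) → pose (2.2077, -0.8283, -1.5354)
step 2: θ'=-2.1604 (R=2.0000) → pose (2.5442, 0.3546, -2.1604)
step 3: θ'=-3.2854 (R=-1.3333) → pose (1.2449, -0.2236, -3.2854)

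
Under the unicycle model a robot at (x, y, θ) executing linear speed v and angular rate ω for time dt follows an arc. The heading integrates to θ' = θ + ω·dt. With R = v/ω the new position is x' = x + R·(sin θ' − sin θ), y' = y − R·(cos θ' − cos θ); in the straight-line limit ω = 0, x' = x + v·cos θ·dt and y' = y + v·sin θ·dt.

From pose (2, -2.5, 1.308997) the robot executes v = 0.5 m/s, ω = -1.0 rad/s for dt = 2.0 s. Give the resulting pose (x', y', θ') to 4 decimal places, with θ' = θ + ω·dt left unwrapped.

(2.8016, -2.2441, -0.6910)

θ' = 1.3090 + -1.0·2.0 = -0.6910
R = v/ω = 0.5/-1.0 = -0.5000
x' = 2 + -0.5000·(sin -0.6910 − sin 1.3090) = 2.8016
y' = -2.5 − -0.5000·(cos -0.6910 − cos 1.3090) = -2.2441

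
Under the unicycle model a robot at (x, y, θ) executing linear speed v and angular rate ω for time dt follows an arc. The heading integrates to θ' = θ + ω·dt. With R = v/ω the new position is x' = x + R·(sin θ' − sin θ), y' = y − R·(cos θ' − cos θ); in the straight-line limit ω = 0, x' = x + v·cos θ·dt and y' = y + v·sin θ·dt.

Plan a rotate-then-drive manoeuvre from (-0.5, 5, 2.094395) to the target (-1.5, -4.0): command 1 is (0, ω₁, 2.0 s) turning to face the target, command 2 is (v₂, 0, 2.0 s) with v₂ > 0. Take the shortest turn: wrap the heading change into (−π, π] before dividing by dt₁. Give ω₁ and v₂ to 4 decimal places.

heading to target = atan2(-4−5, -1.5−-0.5) = -1.6815
Δθ = wrap(-1.6815 − 2.0944) = 2.5073; ω₁ = Δθ/dt₁ = 1.2537
distance = √((-1.5−-0.5)² + (-4−5)²) = 9.0554; v₂ = distance/dt₂ = 4.5277

ω₁ = 1.2537, v₂ = 4.5277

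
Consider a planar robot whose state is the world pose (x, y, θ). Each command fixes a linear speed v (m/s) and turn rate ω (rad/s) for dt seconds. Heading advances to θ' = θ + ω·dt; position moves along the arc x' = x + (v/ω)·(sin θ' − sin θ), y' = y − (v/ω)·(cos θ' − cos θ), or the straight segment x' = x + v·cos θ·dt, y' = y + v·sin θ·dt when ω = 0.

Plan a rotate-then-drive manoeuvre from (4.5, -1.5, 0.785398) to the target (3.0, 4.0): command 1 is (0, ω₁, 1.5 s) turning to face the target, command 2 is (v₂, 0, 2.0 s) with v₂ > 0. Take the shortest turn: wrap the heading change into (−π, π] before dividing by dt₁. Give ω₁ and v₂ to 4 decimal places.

heading to target = atan2(4−-1.5, 3−4.5) = 1.8370
Δθ = wrap(1.8370 − 0.7854) = 1.0517; ω₁ = Δθ/dt₁ = 0.7011
distance = √((3−4.5)² + (4−-1.5)²) = 5.7009; v₂ = distance/dt₂ = 2.8504

ω₁ = 0.7011, v₂ = 2.8504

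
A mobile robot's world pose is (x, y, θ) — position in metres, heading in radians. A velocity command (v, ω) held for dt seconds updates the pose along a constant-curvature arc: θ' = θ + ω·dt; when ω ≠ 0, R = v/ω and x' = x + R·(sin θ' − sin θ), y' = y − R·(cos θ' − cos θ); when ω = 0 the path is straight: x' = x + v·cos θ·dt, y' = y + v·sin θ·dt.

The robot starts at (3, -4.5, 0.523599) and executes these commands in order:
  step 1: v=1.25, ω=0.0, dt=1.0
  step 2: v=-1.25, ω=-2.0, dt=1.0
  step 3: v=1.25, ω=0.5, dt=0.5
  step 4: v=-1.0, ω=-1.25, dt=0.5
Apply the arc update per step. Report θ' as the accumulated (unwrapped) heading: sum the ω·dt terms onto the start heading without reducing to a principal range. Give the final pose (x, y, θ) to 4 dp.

(3.2678, -3.5094, -1.8514)

step 1: θ'=0.5236 (straight) → pose (4.0825, -3.8750, 0.5236)
step 2: θ'=-1.4764 (R=0.6250) → pose (3.1478, -3.3926, -1.4764)
step 3: θ'=-1.2264 (R=2.5000) → pose (3.2835, -4.0011, -1.2264)
step 4: θ'=-1.8514 (R=0.8000) → pose (3.2678, -3.5094, -1.8514)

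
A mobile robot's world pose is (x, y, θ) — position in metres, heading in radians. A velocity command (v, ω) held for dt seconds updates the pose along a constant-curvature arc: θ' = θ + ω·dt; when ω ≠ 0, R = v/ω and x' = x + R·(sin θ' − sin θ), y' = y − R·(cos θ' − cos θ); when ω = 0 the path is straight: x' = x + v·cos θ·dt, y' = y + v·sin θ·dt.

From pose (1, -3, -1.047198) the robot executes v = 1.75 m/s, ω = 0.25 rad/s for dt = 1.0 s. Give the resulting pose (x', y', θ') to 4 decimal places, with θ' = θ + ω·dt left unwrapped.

θ' = -1.0472 + 0.25·1.0 = -0.7972
R = v/ω = 1.75/0.25 = 7.0000
x' = 1 + 7.0000·(sin -0.7972 − sin -1.0472) = 2.0544
y' = -3 − 7.0000·(cos -0.7972 − cos -1.0472) = -4.3910

(2.0544, -4.3910, -0.7972)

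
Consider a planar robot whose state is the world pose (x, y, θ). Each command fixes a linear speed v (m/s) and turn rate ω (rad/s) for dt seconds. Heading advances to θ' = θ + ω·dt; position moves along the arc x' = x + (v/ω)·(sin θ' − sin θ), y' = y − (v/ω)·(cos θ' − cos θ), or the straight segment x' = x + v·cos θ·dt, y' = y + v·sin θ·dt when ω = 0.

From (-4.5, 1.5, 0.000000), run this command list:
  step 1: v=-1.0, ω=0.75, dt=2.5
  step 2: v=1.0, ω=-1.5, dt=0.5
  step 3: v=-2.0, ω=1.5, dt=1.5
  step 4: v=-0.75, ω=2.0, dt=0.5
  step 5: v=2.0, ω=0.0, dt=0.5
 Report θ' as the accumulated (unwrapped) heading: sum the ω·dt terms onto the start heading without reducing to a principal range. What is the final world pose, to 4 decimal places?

(-4.2901, -2.3206, 4.3750)

step 1: θ'=1.8750 (R=-1.3333) → pose (-5.7721, -0.2327, 1.8750)
step 2: θ'=1.1250 (R=-0.6667) → pose (-5.7376, 0.2544, 1.1250)
step 3: θ'=3.3750 (R=-1.3333) → pose (-4.2262, -1.6177, 3.3750)
step 4: θ'=4.3750 (R=-0.3750) → pose (-3.9590, -1.3770, 4.3750)
step 5: θ'=4.3750 (straight) → pose (-4.2901, -2.3206, 4.3750)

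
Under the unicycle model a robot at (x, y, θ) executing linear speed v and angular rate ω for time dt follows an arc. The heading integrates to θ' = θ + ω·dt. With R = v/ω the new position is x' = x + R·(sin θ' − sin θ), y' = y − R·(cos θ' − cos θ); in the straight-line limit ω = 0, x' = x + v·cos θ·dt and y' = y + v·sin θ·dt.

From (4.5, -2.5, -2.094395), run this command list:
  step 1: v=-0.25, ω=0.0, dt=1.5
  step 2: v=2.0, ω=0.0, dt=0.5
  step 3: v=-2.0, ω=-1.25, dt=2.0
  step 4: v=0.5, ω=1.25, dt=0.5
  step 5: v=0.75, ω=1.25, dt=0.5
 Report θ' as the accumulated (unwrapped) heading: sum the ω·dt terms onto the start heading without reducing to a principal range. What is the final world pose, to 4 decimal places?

(6.7384, -3.2476, -3.3444)

step 1: θ'=-2.0944 (straight) → pose (4.6875, -2.1752, -2.0944)
step 2: θ'=-2.0944 (straight) → pose (4.1875, -3.0413, -2.0944)
step 3: θ'=-4.5944 (R=1.6000) → pose (7.1620, -3.6529, -4.5944)
step 4: θ'=-3.9694 (R=0.4000) → pose (7.0594, -3.4294, -3.9694)
step 5: θ'=-3.3444 (R=0.6000) → pose (6.7384, -3.2476, -3.3444)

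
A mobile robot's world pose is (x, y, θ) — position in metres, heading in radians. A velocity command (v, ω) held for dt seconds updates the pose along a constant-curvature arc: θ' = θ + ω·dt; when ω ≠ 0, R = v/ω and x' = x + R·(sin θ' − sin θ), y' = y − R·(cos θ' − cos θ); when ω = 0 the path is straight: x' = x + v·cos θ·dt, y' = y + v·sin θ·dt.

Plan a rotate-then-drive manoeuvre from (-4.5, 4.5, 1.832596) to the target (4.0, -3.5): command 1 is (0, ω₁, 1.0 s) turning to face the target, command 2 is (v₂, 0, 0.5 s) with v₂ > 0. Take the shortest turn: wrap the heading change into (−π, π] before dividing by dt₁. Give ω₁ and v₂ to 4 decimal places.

ω₁ = -2.5877, v₂ = 23.3452

heading to target = atan2(-3.5−4.5, 4−-4.5) = -0.7551
Δθ = wrap(-0.7551 − 1.8326) = -2.5877; ω₁ = Δθ/dt₁ = -2.5877
distance = √((4−-4.5)² + (-3.5−4.5)²) = 11.6726; v₂ = distance/dt₂ = 23.3452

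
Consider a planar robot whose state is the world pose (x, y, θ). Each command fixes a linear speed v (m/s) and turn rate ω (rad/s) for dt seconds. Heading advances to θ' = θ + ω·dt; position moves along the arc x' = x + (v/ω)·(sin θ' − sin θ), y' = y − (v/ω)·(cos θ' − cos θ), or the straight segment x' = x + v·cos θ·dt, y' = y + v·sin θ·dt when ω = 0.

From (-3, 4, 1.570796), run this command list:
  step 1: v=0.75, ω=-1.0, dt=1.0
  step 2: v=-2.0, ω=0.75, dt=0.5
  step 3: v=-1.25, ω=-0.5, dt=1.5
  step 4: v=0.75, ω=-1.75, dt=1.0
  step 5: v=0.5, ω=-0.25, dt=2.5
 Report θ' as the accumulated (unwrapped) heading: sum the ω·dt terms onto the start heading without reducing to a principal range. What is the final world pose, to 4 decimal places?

(-4.7647, 1.3684, -2.1792)

step 1: θ'=0.5708 (R=-0.7500) → pose (-2.6552, 4.6311, 0.5708)
step 2: θ'=0.9458 (R=-2.6667) → pose (-3.3770, 3.9474, 0.9458)
step 3: θ'=0.1958 (R=2.5000) → pose (-4.9180, 2.9580, 0.1958)
step 4: θ'=-1.5542 (R=-0.4286) → pose (-4.4061, 2.5447, -1.5542)
step 5: θ'=-2.1792 (R=-2.0000) → pose (-4.7647, 1.3684, -2.1792)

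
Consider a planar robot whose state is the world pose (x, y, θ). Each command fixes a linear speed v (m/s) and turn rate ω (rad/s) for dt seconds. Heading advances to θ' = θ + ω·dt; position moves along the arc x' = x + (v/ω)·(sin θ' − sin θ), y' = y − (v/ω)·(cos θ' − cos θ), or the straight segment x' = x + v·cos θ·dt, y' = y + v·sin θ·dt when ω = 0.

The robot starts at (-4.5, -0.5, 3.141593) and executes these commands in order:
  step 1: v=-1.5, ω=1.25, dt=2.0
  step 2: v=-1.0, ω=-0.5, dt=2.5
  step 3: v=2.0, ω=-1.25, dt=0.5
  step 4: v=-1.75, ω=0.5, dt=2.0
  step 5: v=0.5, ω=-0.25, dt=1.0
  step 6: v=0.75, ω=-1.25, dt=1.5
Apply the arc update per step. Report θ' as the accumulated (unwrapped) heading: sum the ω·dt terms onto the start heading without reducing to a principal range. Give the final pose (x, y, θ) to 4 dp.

(-4.5295, 5.2220, 2.6416)

step 1: θ'=5.6416 (R=-1.2000) → pose (-3.7818, 1.6614, 5.6416)
step 2: θ'=4.3916 (R=2.0000) → pose (-4.4829, 3.8943, 4.3916)
step 3: θ'=3.7666 (R=-1.6000) → pose (-5.0651, 3.1013, 3.7666)
step 4: θ'=4.7666 (R=-3.5000) → pose (-3.6181, 6.1293, 4.7666)
step 5: θ'=4.5166 (R=-2.0000) → pose (-3.6533, 5.6318, 4.5166)
step 6: θ'=2.6416 (R=-0.6000) → pose (-4.5295, 5.2220, 2.6416)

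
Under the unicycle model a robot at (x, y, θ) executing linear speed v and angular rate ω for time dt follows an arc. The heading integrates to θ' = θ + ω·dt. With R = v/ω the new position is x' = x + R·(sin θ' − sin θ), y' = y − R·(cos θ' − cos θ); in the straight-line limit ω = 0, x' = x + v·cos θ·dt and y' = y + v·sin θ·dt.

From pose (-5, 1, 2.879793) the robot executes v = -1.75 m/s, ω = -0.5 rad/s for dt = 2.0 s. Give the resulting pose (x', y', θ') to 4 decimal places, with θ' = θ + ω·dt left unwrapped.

(-2.5716, -1.3164, 1.8798)

θ' = 2.8798 + -0.5·2.0 = 1.8798
R = v/ω = -1.75/-0.5 = 3.5000
x' = -5 + 3.5000·(sin 1.8798 − sin 2.8798) = -2.5716
y' = 1 − 3.5000·(cos 1.8798 − cos 2.8798) = -1.3164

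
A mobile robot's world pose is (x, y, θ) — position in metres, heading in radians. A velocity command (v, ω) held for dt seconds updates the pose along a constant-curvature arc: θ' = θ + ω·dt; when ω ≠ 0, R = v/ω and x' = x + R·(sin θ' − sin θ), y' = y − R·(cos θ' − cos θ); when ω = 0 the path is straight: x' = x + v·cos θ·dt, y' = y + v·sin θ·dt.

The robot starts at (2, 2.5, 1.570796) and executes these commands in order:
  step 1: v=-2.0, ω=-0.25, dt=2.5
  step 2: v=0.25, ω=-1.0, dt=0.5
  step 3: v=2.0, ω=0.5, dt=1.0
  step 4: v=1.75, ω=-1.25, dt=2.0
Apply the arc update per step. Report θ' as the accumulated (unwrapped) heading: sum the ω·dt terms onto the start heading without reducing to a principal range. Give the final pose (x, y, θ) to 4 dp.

(4.6370, -1.6287, -1.5542)

step 1: θ'=0.9458 (R=8.0000) → pose (0.4877, -2.1808, 0.9458)
step 2: θ'=0.4458 (R=-0.2500) → pose (0.5827, -2.1015, 0.4458)
step 3: θ'=0.9458 (R=4.0000) → pose (2.1018, -0.8328, 0.9458)
step 4: θ'=-1.5542 (R=-1.4000) → pose (4.6370, -1.6287, -1.5542)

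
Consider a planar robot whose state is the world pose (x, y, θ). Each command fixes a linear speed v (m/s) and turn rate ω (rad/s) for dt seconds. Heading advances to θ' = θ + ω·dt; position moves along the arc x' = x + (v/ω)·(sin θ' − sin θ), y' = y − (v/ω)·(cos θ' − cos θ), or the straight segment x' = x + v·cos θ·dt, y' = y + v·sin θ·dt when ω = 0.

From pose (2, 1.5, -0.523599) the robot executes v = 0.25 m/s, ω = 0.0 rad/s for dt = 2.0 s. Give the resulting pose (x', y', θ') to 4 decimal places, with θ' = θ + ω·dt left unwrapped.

(2.4330, 1.2500, -0.5236)

θ' = -0.5236 + 0.0·2.0 = -0.5236
ω = 0 → straight: x' = 2 + 0.25·cos(-0.5236)·2.0 = 2.4330
y' = 1.5 + 0.25·sin(-0.5236)·2.0 = 1.2500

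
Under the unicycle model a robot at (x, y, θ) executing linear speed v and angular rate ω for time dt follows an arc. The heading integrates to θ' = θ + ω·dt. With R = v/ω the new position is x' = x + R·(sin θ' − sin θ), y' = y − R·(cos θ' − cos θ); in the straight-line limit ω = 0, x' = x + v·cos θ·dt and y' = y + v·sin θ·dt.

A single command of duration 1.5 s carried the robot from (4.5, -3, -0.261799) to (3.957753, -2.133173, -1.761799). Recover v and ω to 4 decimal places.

v = -0.7500, ω = -1.0000

Δθ = -1.761799 − -0.261799 = -1.500000
ω = Δθ/dt = -1.500000/1.5 = -1.0000
R = −Δy/(cos θ' − cos θ) = 0.7500
v = R·ω = 0.7500·-1.0000 = -0.7500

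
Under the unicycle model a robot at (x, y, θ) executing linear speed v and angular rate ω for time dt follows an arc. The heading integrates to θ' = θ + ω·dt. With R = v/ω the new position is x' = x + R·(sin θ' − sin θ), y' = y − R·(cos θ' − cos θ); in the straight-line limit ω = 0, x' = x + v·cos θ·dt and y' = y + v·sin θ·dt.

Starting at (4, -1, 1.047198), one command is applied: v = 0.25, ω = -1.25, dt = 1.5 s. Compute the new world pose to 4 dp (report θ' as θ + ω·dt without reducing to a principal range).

θ' = 1.0472 + -1.25·1.5 = -0.8278
R = v/ω = 0.25/-1.25 = -0.2000
x' = 4 + -0.2000·(sin -0.8278 − sin 1.0472) = 4.3205
y' = -1 − -0.2000·(cos -0.8278 − cos 1.0472) = -0.9647

(4.3205, -0.9647, -0.8278)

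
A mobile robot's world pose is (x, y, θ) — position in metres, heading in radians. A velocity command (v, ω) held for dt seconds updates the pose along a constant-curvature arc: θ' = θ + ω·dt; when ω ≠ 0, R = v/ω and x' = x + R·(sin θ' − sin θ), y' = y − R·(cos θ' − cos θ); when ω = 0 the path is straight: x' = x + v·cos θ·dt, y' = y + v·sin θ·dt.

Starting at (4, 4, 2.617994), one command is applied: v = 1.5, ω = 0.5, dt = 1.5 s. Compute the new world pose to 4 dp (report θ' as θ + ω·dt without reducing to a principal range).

θ' = 2.6180 + 0.5·1.5 = 3.3680
R = v/ω = 1.5/0.5 = 3.0000
x' = 4 + 3.0000·(sin 3.3680 − sin 2.6180) = 1.8266
y' = 4 − 3.0000·(cos 3.3680 − cos 2.6180) = 4.3254

(1.8266, 4.3254, 3.3680)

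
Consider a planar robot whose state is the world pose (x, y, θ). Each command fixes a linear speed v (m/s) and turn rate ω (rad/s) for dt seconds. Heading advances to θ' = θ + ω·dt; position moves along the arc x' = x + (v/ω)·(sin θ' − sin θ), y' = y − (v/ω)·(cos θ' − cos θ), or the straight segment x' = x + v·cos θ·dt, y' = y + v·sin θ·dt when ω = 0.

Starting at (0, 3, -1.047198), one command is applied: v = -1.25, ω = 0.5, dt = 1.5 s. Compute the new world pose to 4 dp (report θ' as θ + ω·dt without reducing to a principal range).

(-1.4330, 4.1404, -0.2972)

θ' = -1.0472 + 0.5·1.5 = -0.2972
R = v/ω = -1.25/0.5 = -2.5000
x' = 0 + -2.5000·(sin -0.2972 − sin -1.0472) = -1.4330
y' = 3 − -2.5000·(cos -0.2972 − cos -1.0472) = 4.1404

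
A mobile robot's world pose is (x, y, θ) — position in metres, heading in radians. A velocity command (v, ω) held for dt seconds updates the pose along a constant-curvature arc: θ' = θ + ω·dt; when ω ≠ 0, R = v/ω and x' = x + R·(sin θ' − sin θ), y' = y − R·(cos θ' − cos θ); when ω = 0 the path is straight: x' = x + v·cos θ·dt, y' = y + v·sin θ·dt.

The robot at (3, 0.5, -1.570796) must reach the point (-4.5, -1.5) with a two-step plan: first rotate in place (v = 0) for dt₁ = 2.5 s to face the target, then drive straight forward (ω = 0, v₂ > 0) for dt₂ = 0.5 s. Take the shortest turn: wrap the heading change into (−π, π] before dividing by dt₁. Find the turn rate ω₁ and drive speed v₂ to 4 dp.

heading to target = atan2(-1.5−0.5, -4.5−3) = -2.8810
Δθ = wrap(-2.8810 − -1.5708) = -1.3102; ω₁ = Δθ/dt₁ = -0.5241
distance = √((-4.5−3)² + (-1.5−0.5)²) = 7.7621; v₂ = distance/dt₂ = 15.5242

ω₁ = -0.5241, v₂ = 15.5242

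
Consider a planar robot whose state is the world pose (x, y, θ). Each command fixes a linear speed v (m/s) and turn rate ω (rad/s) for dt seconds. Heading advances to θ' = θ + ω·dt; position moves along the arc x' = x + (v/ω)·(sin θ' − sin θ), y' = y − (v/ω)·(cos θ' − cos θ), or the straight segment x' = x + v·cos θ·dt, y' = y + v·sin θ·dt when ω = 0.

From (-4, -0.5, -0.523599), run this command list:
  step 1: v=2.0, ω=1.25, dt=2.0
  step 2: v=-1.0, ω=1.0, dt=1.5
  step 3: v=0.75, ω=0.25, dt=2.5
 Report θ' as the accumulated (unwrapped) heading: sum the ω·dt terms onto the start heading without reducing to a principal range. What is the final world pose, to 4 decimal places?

(-1.9538, -0.1453, 4.1014)

step 1: θ'=1.9764 (R=1.6000) → pose (-1.7298, 1.5170, 1.9764)
step 2: θ'=3.4764 (R=-1.0000) → pose (-0.4824, 0.9671, 3.4764)
step 3: θ'=4.1014 (R=3.0000) → pose (-1.9538, -0.1453, 4.1014)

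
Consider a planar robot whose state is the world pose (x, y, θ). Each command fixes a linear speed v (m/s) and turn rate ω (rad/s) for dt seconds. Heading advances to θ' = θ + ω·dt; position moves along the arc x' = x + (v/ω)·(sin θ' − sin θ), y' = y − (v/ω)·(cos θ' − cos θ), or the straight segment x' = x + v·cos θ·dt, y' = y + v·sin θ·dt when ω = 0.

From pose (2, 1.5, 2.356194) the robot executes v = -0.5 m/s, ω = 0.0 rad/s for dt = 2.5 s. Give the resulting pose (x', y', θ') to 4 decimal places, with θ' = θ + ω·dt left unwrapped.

θ' = 2.3562 + 0.0·2.5 = 2.3562
ω = 0 → straight: x' = 2 + -0.5·cos(2.3562)·2.5 = 2.8839
y' = 1.5 + -0.5·sin(2.3562)·2.5 = 0.6161

(2.8839, 0.6161, 2.3562)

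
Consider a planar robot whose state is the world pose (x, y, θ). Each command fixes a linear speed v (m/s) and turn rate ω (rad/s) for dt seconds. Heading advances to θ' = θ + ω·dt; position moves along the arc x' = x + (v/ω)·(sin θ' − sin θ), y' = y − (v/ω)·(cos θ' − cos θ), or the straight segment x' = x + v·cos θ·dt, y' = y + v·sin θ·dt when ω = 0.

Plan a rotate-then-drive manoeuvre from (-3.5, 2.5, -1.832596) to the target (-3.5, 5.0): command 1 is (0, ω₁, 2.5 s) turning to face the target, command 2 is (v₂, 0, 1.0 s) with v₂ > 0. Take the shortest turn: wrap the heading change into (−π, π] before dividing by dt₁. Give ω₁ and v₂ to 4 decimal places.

heading to target = atan2(5−2.5, -3.5−-3.5) = 1.5708
Δθ = wrap(1.5708 − -1.8326) = -2.8798; ω₁ = Δθ/dt₁ = -1.1519
distance = √((-3.5−-3.5)² + (5−2.5)²) = 2.5000; v₂ = distance/dt₂ = 2.5000

ω₁ = -1.1519, v₂ = 2.5000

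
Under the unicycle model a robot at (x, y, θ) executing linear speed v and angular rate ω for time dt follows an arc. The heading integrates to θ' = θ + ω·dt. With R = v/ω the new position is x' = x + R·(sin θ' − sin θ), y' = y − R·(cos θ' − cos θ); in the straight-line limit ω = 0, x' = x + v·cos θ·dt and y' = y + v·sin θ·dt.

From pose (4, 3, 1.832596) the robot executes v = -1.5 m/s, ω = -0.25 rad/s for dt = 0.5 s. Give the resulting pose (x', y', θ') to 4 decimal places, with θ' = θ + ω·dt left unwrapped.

(4.1484, 2.2653, 1.7076)

θ' = 1.8326 + -0.25·0.5 = 1.7076
R = v/ω = -1.5/-0.25 = 6.0000
x' = 4 + 6.0000·(sin 1.7076 − sin 1.8326) = 4.1484
y' = 3 − 6.0000·(cos 1.7076 − cos 1.8326) = 2.2653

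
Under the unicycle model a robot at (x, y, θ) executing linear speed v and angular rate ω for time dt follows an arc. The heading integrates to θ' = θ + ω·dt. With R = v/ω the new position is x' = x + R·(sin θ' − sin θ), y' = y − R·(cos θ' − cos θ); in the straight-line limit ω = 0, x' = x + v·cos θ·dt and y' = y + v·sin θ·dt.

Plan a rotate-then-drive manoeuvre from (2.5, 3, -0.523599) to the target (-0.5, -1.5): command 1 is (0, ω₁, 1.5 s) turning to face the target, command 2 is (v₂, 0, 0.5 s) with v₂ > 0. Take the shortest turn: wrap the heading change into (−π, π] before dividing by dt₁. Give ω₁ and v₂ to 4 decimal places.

ω₁ = -1.0901, v₂ = 10.8167

heading to target = atan2(-1.5−3, -0.5−2.5) = -2.1588
Δθ = wrap(-2.1588 − -0.5236) = -1.6352; ω₁ = Δθ/dt₁ = -1.0901
distance = √((-0.5−2.5)² + (-1.5−3)²) = 5.4083; v₂ = distance/dt₂ = 10.8167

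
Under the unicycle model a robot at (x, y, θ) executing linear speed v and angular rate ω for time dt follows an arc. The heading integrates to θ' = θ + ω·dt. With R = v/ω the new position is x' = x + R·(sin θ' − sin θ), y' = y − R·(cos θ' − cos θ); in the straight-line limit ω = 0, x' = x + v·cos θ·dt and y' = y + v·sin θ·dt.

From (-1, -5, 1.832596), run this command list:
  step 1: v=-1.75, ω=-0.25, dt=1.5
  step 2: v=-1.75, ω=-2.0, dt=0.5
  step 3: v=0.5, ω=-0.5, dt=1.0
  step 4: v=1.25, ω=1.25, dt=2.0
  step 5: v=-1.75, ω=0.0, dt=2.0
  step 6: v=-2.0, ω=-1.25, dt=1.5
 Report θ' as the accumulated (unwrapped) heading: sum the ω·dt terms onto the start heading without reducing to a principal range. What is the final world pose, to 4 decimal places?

step 1: θ'=1.4576 (R=7.0000) → pose (-0.8063, -7.6024, 1.4576)
step 2: θ'=0.4576 (R=0.8750) → pose (-1.2891, -8.2886, 0.4576)
step 3: θ'=-0.0424 (R=-1.0000) → pose (-0.8049, -8.1866, -0.0424)
step 4: θ'=2.4576 (R=1.0000) → pose (-0.1306, -6.4124, 2.4576)
step 5: θ'=2.4576 (straight) → pose (2.5820, -8.6241, 2.4576)
step 6: θ'=0.5826 (R=1.6000) → pose (2.4513, -11.2002, 0.5826)

(2.4513, -11.2002, 0.5826)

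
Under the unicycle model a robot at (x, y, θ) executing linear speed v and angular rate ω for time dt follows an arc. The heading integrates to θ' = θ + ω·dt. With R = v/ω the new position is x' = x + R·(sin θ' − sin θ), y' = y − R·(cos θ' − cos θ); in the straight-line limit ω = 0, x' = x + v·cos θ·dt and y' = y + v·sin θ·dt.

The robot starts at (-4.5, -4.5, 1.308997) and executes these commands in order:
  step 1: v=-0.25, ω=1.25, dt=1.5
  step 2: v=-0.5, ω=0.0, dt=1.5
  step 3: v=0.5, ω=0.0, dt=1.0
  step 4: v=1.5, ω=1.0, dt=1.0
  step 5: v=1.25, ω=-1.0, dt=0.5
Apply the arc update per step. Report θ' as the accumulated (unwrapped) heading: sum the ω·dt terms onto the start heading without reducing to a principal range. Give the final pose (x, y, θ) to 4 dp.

step 1: θ'=3.1840 (R=-0.2000) → pose (-4.2983, -4.7516, 3.1840)
step 2: θ'=3.1840 (straight) → pose (-3.5490, -4.7198, 3.1840)
step 3: θ'=3.1840 (straight) → pose (-4.0486, -4.7410, 3.1840)
step 4: θ'=4.1840 (R=1.5000) → pose (-5.2804, -5.4834, 4.1840)
step 5: θ'=3.6840 (R=-1.2500) → pose (-5.7147, -5.9238, 3.6840)

(-5.7147, -5.9238, 3.6840)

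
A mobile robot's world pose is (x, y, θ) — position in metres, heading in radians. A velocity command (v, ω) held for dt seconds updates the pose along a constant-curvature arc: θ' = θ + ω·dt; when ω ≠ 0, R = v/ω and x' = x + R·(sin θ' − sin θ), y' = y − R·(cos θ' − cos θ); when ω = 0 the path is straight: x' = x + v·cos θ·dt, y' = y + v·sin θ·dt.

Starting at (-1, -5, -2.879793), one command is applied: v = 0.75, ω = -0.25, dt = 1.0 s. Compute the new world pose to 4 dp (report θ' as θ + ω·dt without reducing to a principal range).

θ' = -2.8798 + -0.25·1.0 = -3.1298
R = v/ω = 0.75/-0.25 = -3.0000
x' = -1 + -3.0000·(sin -3.1298 − sin -2.8798) = -1.7411
y' = -5 − -3.0000·(cos -3.1298 − cos -2.8798) = -5.1020

(-1.7411, -5.1020, -3.1298)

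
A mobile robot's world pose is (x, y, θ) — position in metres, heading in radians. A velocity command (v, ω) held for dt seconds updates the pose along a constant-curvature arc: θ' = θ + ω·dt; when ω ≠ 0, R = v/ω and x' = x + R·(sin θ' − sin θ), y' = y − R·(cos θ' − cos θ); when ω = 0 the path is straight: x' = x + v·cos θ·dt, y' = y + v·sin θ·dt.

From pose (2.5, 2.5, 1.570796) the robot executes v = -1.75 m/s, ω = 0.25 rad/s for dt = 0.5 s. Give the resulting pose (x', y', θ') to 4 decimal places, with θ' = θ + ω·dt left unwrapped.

(2.5546, 1.6273, 1.6958)

θ' = 1.5708 + 0.25·0.5 = 1.6958
R = v/ω = -1.75/0.25 = -7.0000
x' = 2.5 + -7.0000·(sin 1.6958 − sin 1.5708) = 2.5546
y' = 2.5 − -7.0000·(cos 1.6958 − cos 1.5708) = 1.6273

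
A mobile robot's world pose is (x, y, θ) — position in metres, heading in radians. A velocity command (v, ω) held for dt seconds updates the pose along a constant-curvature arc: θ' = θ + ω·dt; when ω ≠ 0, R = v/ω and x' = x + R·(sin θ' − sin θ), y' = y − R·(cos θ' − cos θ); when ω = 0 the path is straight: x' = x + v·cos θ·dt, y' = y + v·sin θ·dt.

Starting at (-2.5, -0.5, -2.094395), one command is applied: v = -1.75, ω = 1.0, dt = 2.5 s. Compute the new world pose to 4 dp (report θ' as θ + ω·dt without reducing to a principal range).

(-4.7061, 1.9830, 0.4056)

θ' = -2.0944 + 1.0·2.5 = 0.4056
R = v/ω = -1.75/1.0 = -1.7500
x' = -2.5 + -1.7500·(sin 0.4056 − sin -2.0944) = -4.7061
y' = -0.5 − -1.7500·(cos 0.4056 − cos -2.0944) = 1.9830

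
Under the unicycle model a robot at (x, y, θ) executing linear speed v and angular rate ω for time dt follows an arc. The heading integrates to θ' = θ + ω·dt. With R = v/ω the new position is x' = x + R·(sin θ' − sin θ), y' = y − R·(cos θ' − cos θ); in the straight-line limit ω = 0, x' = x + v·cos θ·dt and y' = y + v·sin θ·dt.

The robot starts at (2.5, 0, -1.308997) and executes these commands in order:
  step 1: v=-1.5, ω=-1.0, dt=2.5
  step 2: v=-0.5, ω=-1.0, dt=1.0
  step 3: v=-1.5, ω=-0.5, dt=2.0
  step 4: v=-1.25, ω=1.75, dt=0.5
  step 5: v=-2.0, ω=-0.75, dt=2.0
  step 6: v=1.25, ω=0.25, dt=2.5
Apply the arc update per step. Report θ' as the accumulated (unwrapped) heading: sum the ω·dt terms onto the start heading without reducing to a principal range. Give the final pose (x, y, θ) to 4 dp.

(3.1109, -3.2880, -5.8090)

step 1: θ'=-3.8090 (R=1.5000) → pose (4.8773, 1.5664, -3.8090)
step 2: θ'=-4.8090 (R=0.5000) → pose (5.0655, 1.1254, -4.8090)
step 3: θ'=-5.8090 (R=3.0000) → pose (3.4493, -1.2542, -5.8090)
step 4: θ'=-4.9340 (R=-0.7143) → pose (3.0787, -1.7327, -4.9340)
step 5: θ'=-6.4340 (R=2.6667) → pose (0.0766, -3.7829, -6.4340)
step 6: θ'=-5.8090 (R=5.0000) → pose (3.1109, -3.2880, -5.8090)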